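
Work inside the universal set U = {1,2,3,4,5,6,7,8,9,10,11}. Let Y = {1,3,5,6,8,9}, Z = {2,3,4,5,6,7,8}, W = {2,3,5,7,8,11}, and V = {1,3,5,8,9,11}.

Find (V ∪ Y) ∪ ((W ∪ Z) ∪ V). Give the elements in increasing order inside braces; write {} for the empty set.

{1,2,3,4,5,6,7,8,9,11}

V ∪ Y = {1,3,5,6,8,9,11}
W ∪ Z = {2,3,4,5,6,7,8,11}
(W ∪ Z) ∪ V = {1,2,3,4,5,6,7,8,9,11}
(V ∪ Y) ∪ ((W ∪ Z) ∪ V) = {1,2,3,4,5,6,7,8,9,11}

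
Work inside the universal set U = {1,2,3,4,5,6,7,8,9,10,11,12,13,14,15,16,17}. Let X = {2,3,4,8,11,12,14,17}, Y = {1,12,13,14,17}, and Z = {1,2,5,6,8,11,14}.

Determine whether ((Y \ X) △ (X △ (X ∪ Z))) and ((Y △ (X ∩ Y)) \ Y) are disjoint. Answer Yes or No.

Y \ X = {1,13}
X ∪ Z = {1,2,3,4,5,6,8,11,12,14,17}
X △ (X ∪ Z) = {1,5,6}
(Y \ X) △ (X △ (X ∪ Z)) = {5,6,13}
X ∩ Y = {12,14,17}
Y △ (X ∩ Y) = {1,13}
(Y △ (X ∩ Y)) \ Y = {}
{5,6,13} and {} share no elements.

Yes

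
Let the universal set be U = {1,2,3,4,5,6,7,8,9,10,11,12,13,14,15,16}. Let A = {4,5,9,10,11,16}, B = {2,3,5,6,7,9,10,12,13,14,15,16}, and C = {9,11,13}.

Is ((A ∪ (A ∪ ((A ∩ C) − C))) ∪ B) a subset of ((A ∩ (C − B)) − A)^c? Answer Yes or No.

Yes

A ∩ C = {9,11}
(A ∩ C) − C = {}
A ∪ ((A ∩ C) − C) = {4,5,9,10,11,16}
A ∪ (A ∪ ((A ∩ C) − C)) = {4,5,9,10,11,16}
(A ∪ (A ∪ ((A ∩ C) − C))) ∪ B = {2,3,4,5,6,7,9,10,11,12,13,14,15,16}
C − B = {11}
A ∩ (C − B) = {11}
(A ∩ (C − B)) − A = {}
((A ∩ (C − B)) − A)^c = {1,2,3,4,5,6,7,8,9,10,11,12,13,14,15,16}
Every element of {2,3,4,5,6,7,9,10,11,12,13,14,15,16} is in {1,2,3,4,5,6,7,8,9,10,11,12,13,14,15,16}, so (A ∪ (A ∪ ((A ∩ C) − C))) ∪ B ⊆ ((A ∩ (C − B)) − A)^c.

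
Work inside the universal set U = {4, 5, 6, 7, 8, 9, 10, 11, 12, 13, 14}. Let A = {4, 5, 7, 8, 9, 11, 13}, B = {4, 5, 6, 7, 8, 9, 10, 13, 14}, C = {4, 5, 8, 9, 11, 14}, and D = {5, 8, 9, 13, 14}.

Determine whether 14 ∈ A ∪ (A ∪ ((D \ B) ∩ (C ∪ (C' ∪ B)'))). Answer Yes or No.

No

14 ∈ D and 14 ∈ B, so 14 ∉ D \ B
14 ∈ C, so 14 ∉ C'
14 ∉ C' and 14 ∈ B, so 14 ∈ C' ∪ B
14 ∉ (C' ∪ B)' since 14 ∈ (C' ∪ B)
14 ∈ C and 14 ∉ (C' ∪ B)', so 14 ∈ C ∪ (C' ∪ B)'
14 ∉ (D \ B) and 14 ∈ (C ∪ (C' ∪ B)'), so 14 ∉ (D \ B) ∩ (C ∪ (C' ∪ B)')
14 ∉ A and 14 ∉ ((D \ B) ∩ (C ∪ (C' ∪ B)')), so 14 ∉ A ∪ ((D \ B) ∩ (C ∪ (C' ∪ B)'))
14 ∉ A and 14 ∉ (A ∪ ((D \ B) ∩ (C ∪ (C' ∪ B)'))), so 14 ∉ A ∪ (A ∪ ((D \ B) ∩ (C ∪ (C' ∪ B)')))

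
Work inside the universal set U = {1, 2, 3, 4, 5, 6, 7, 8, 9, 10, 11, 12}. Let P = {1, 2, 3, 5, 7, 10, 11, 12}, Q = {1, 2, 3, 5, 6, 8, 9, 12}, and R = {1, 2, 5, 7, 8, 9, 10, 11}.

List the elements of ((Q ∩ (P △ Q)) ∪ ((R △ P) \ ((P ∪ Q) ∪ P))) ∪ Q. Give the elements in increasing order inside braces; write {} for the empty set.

{1, 2, 3, 5, 6, 8, 9, 12}

P △ Q = {6, 7, 8, 9, 10, 11}
Q ∩ (P △ Q) = {6, 8, 9}
R △ P = {3, 8, 9, 12}
P ∪ Q = {1, 2, 3, 5, 6, 7, 8, 9, 10, 11, 12}
(P ∪ Q) ∪ P = {1, 2, 3, 5, 6, 7, 8, 9, 10, 11, 12}
(R △ P) \ ((P ∪ Q) ∪ P) = {}
(Q ∩ (P △ Q)) ∪ ((R △ P) \ ((P ∪ Q) ∪ P)) = {6, 8, 9}
((Q ∩ (P △ Q)) ∪ ((R △ P) \ ((P ∪ Q) ∪ P))) ∪ Q = {1, 2, 3, 5, 6, 8, 9, 12}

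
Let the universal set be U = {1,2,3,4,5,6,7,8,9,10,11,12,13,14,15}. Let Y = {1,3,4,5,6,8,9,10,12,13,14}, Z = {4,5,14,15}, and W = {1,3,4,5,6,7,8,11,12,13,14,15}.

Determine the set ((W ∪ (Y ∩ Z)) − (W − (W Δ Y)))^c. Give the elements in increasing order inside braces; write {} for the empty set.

{1,2,3,4,5,6,8,9,10,12,13,14}

Y ∩ Z = {4,5,14}
W ∪ (Y ∩ Z) = {1,3,4,5,6,7,8,11,12,13,14,15}
W Δ Y = {7,9,10,11,15}
W − (W Δ Y) = {1,3,4,5,6,8,12,13,14}
(W ∪ (Y ∩ Z)) − (W − (W Δ Y)) = {7,11,15}
((W ∪ (Y ∩ Z)) − (W − (W Δ Y)))^c = {1,2,3,4,5,6,8,9,10,12,13,14}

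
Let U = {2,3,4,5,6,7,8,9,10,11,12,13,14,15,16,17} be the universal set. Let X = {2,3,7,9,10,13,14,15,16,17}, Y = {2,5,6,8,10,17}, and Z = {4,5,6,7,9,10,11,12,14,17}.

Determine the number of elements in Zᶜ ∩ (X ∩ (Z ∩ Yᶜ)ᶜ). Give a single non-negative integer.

5

Zᶜ = {2,3,8,13,15,16}
Yᶜ = {3,4,7,9,11,12,13,14,15,16}
Z ∩ Yᶜ = {4,7,9,11,12,14}
(Z ∩ Yᶜ)ᶜ = {2,3,5,6,8,10,13,15,16,17}
X ∩ (Z ∩ Yᶜ)ᶜ = {2,3,10,13,15,16,17}
Zᶜ ∩ (X ∩ (Z ∩ Yᶜ)ᶜ) = {2,3,13,15,16}
|Zᶜ ∩ (X ∩ (Z ∩ Yᶜ)ᶜ)| = 5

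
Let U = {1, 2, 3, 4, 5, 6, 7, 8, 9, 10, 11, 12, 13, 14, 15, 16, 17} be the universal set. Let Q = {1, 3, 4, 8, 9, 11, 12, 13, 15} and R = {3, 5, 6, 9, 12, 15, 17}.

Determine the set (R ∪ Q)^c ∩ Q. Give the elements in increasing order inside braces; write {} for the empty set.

R ∪ Q = {1, 3, 4, 5, 6, 8, 9, 11, 12, 13, 15, 17}
(R ∪ Q)^c = {2, 7, 10, 14, 16}
(R ∪ Q)^c ∩ Q = {}

{}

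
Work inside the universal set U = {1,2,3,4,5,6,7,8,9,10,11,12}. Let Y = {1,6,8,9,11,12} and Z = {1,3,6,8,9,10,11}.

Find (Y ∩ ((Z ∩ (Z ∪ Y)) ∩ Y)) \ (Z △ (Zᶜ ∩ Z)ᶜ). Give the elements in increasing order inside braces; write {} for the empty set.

Z ∪ Y = {1,3,6,8,9,10,11,12}
Z ∩ (Z ∪ Y) = {1,3,6,8,9,10,11}
(Z ∩ (Z ∪ Y)) ∩ Y = {1,6,8,9,11}
Y ∩ ((Z ∩ (Z ∪ Y)) ∩ Y) = {1,6,8,9,11}
Zᶜ = {2,4,5,7,12}
Zᶜ ∩ Z = {}
(Zᶜ ∩ Z)ᶜ = {1,2,3,4,5,6,7,8,9,10,11,12}
Z △ (Zᶜ ∩ Z)ᶜ = {2,4,5,7,12}
(Y ∩ ((Z ∩ (Z ∪ Y)) ∩ Y)) \ (Z △ (Zᶜ ∩ Z)ᶜ) = {1,6,8,9,11}

{1,6,8,9,11}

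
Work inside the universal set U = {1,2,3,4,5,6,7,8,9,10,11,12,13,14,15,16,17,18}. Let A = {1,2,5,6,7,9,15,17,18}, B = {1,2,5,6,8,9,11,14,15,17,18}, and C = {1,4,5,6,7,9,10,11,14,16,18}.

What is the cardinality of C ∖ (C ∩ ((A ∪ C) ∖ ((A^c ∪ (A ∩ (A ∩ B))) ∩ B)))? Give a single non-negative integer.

A ∪ C = {1,2,4,5,6,7,9,10,11,14,15,16,17,18}
A^c = {3,4,8,10,11,12,13,14,16}
A ∩ B = {1,2,5,6,9,15,17,18}
A ∩ (A ∩ B) = {1,2,5,6,9,15,17,18}
A^c ∪ (A ∩ (A ∩ B)) = {1,2,3,4,5,6,8,9,10,11,12,13,14,15,16,17,18}
(A^c ∪ (A ∩ (A ∩ B))) ∩ B = {1,2,5,6,8,9,11,14,15,17,18}
(A ∪ C) ∖ ((A^c ∪ (A ∩ (A ∩ B))) ∩ B) = {4,7,10,16}
C ∩ ((A ∪ C) ∖ ((A^c ∪ (A ∩ (A ∩ B))) ∩ B)) = {4,7,10,16}
C ∖ (C ∩ ((A ∪ C) ∖ ((A^c ∪ (A ∩ (A ∩ B))) ∩ B))) = {1,5,6,9,11,14,18}
|C ∖ (C ∩ ((A ∪ C) ∖ ((A^c ∪ (A ∩ (A ∩ B))) ∩ B)))| = 7

7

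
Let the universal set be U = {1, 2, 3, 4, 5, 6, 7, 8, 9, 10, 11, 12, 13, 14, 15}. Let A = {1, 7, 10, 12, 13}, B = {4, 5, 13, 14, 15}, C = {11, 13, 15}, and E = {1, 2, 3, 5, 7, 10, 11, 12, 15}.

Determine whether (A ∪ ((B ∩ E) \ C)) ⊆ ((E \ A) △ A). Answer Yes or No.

Yes

B ∩ E = {5, 15}
(B ∩ E) \ C = {5}
A ∪ ((B ∩ E) \ C) = {1, 5, 7, 10, 12, 13}
E \ A = {2, 3, 5, 11, 15}
(E \ A) △ A = {1, 2, 3, 5, 7, 10, 11, 12, 13, 15}
Every element of {1, 5, 7, 10, 12, 13} is in {1, 2, 3, 5, 7, 10, 11, 12, 13, 15}, so A ∪ ((B ∩ E) \ C) ⊆ (E \ A) △ A.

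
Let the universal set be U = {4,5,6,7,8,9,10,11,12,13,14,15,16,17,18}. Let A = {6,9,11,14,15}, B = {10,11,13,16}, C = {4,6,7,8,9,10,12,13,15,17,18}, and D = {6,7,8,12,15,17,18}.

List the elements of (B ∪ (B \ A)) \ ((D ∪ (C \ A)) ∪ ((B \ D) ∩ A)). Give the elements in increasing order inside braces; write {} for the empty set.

{16}

B \ A = {10,13,16}
B ∪ (B \ A) = {10,11,13,16}
C \ A = {4,7,8,10,12,13,17,18}
D ∪ (C \ A) = {4,6,7,8,10,12,13,15,17,18}
B \ D = {10,11,13,16}
(B \ D) ∩ A = {11}
(D ∪ (C \ A)) ∪ ((B \ D) ∩ A) = {4,6,7,8,10,11,12,13,15,17,18}
(B ∪ (B \ A)) \ ((D ∪ (C \ A)) ∪ ((B \ D) ∩ A)) = {16}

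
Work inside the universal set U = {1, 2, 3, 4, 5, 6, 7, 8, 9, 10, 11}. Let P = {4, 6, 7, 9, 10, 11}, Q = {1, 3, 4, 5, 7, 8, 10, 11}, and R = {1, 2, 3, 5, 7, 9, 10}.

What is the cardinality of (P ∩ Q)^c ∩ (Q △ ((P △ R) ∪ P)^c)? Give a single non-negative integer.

3

P ∩ Q = {4, 7, 10, 11}
(P ∩ Q)^c = {1, 2, 3, 5, 6, 8, 9}
P △ R = {1, 2, 3, 4, 5, 6, 11}
(P △ R) ∪ P = {1, 2, 3, 4, 5, 6, 7, 9, 10, 11}
((P △ R) ∪ P)^c = {8}
Q △ ((P △ R) ∪ P)^c = {1, 3, 4, 5, 7, 10, 11}
(P ∩ Q)^c ∩ (Q △ ((P △ R) ∪ P)^c) = {1, 3, 5}
|(P ∩ Q)^c ∩ (Q △ ((P △ R) ∪ P)^c)| = 3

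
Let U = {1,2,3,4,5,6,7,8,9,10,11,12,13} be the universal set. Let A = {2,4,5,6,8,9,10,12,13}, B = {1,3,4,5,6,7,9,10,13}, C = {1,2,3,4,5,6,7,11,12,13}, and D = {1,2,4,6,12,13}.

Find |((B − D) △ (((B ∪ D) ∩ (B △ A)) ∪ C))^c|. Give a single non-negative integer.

B − D = {3,5,7,9,10}
B ∪ D = {1,2,3,4,5,6,7,9,10,12,13}
B △ A = {1,2,3,7,8,12}
(B ∪ D) ∩ (B △ A) = {1,2,3,7,12}
((B ∪ D) ∩ (B △ A)) ∪ C = {1,2,3,4,5,6,7,11,12,13}
(B − D) △ (((B ∪ D) ∩ (B △ A)) ∪ C) = {1,2,4,6,9,10,11,12,13}
((B − D) △ (((B ∪ D) ∩ (B △ A)) ∪ C))^c = {3,5,7,8}
|((B − D) △ (((B ∪ D) ∩ (B △ A)) ∪ C))^c| = 4

4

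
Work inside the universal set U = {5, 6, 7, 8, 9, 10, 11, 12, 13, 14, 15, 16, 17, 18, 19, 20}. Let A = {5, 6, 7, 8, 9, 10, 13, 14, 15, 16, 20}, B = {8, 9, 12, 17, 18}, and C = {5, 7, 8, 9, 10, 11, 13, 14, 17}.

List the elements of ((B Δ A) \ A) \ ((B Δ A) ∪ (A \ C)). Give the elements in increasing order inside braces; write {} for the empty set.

B Δ A = {5, 6, 7, 10, 12, 13, 14, 15, 16, 17, 18, 20}
(B Δ A) \ A = {12, 17, 18}
A \ C = {6, 15, 16, 20}
(B Δ A) ∪ (A \ C) = {5, 6, 7, 10, 12, 13, 14, 15, 16, 17, 18, 20}
((B Δ A) \ A) \ ((B Δ A) ∪ (A \ C)) = {}

{}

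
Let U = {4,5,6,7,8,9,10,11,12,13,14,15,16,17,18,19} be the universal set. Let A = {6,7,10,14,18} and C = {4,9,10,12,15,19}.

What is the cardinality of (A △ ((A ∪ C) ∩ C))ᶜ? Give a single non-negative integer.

7

A ∪ C = {4,6,7,9,10,12,14,15,18,19}
(A ∪ C) ∩ C = {4,9,10,12,15,19}
A △ ((A ∪ C) ∩ C) = {4,6,7,9,12,14,15,18,19}
(A △ ((A ∪ C) ∩ C))ᶜ = {5,8,10,11,13,16,17}
|(A △ ((A ∪ C) ∩ C))ᶜ| = 7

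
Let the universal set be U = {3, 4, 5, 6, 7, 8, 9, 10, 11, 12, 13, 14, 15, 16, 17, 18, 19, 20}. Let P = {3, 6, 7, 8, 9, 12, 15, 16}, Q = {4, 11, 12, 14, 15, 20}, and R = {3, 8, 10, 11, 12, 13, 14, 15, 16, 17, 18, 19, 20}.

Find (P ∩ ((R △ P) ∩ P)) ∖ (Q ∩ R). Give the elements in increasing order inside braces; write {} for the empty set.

{6, 7, 9}

R △ P = {6, 7, 9, 10, 11, 13, 14, 17, 18, 19, 20}
(R △ P) ∩ P = {6, 7, 9}
P ∩ ((R △ P) ∩ P) = {6, 7, 9}
Q ∩ R = {11, 12, 14, 15, 20}
(P ∩ ((R △ P) ∩ P)) ∖ (Q ∩ R) = {6, 7, 9}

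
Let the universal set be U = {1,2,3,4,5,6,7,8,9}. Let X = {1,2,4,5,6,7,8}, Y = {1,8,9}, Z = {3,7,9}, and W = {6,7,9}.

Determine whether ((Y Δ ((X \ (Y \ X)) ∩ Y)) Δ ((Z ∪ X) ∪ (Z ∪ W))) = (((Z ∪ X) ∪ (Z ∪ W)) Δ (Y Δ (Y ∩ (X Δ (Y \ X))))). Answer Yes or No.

Y \ X = {9}
X \ (Y \ X) = {1,2,4,5,6,7,8}
(X \ (Y \ X)) ∩ Y = {1,8}
Y Δ ((X \ (Y \ X)) ∩ Y) = {9}
Z ∪ X = {1,2,3,4,5,6,7,8,9}
Z ∪ W = {3,6,7,9}
(Z ∪ X) ∪ (Z ∪ W) = {1,2,3,4,5,6,7,8,9}
(Y Δ ((X \ (Y \ X)) ∩ Y)) Δ ((Z ∪ X) ∪ (Z ∪ W)) = {1,2,3,4,5,6,7,8}
X Δ (Y \ X) = {1,2,4,5,6,7,8,9}
Y ∩ (X Δ (Y \ X)) = {1,8,9}
Y Δ (Y ∩ (X Δ (Y \ X))) = {}
((Z ∪ X) ∪ (Z ∪ W)) Δ (Y Δ (Y ∩ (X Δ (Y \ X)))) = {1,2,3,4,5,6,7,8,9}
9 ∈ ((Z ∪ X) ∪ (Z ∪ W)) Δ (Y Δ (Y ∩ (X Δ (Y \ X)))) but 9 ∉ (Y Δ ((X \ (Y \ X)) ∩ Y)) Δ ((Z ∪ X) ∪ (Z ∪ W)), so they differ.

No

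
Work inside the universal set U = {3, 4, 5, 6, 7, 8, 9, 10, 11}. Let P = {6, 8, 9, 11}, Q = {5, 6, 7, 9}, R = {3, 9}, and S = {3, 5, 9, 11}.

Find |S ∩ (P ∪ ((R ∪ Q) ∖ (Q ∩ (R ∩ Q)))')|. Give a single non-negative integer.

2

R ∪ Q = {3, 5, 6, 7, 9}
R ∩ Q = {9}
Q ∩ (R ∩ Q) = {9}
(R ∪ Q) ∖ (Q ∩ (R ∩ Q)) = {3, 5, 6, 7}
((R ∪ Q) ∖ (Q ∩ (R ∩ Q)))' = {4, 8, 9, 10, 11}
P ∪ ((R ∪ Q) ∖ (Q ∩ (R ∩ Q)))' = {4, 6, 8, 9, 10, 11}
S ∩ (P ∪ ((R ∪ Q) ∖ (Q ∩ (R ∩ Q)))') = {9, 11}
|S ∩ (P ∪ ((R ∪ Q) ∖ (Q ∩ (R ∩ Q)))')| = 2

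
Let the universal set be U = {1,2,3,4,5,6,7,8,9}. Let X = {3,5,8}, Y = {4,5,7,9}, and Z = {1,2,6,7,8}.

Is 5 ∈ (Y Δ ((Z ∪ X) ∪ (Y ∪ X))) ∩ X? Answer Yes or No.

5 ∉ Z and 5 ∈ X, so 5 ∈ Z ∪ X
5 ∈ Y and 5 ∈ X, so 5 ∈ Y ∪ X
5 ∈ (Z ∪ X) and 5 ∈ (Y ∪ X), so 5 ∈ (Z ∪ X) ∪ (Y ∪ X)
5 ∈ Y and 5 ∈ ((Z ∪ X) ∪ (Y ∪ X)), so 5 ∉ Y Δ ((Z ∪ X) ∪ (Y ∪ X))
5 ∉ (Y Δ ((Z ∪ X) ∪ (Y ∪ X))) and 5 ∈ X, so 5 ∉ (Y Δ ((Z ∪ X) ∪ (Y ∪ X))) ∩ X

No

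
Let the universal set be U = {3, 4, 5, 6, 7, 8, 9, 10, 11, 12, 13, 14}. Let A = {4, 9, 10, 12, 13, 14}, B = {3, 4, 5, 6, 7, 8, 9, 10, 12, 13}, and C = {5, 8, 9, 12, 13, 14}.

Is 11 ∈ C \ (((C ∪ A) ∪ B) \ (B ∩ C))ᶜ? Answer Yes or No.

11 ∉ C and 11 ∉ A, so 11 ∉ C ∪ A
11 ∉ (C ∪ A) and 11 ∉ B, so 11 ∉ (C ∪ A) ∪ B
11 ∉ B and 11 ∉ C, so 11 ∉ B ∩ C
11 ∉ ((C ∪ A) ∪ B) and 11 ∉ (B ∩ C), so 11 ∉ ((C ∪ A) ∪ B) \ (B ∩ C)
11 ∈ (((C ∪ A) ∪ B) \ (B ∩ C))ᶜ since 11 ∉ (((C ∪ A) ∪ B) \ (B ∩ C))
11 ∉ C and 11 ∈ (((C ∪ A) ∪ B) \ (B ∩ C))ᶜ, so 11 ∉ C \ (((C ∪ A) ∪ B) \ (B ∩ C))ᶜ

No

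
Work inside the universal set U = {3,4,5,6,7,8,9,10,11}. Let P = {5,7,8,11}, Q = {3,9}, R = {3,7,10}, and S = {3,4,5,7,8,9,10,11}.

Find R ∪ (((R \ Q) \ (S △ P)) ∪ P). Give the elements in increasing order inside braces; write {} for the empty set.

{3,5,7,8,10,11}

R \ Q = {7,10}
S △ P = {3,4,9,10}
(R \ Q) \ (S △ P) = {7}
((R \ Q) \ (S △ P)) ∪ P = {5,7,8,11}
R ∪ (((R \ Q) \ (S △ P)) ∪ P) = {3,5,7,8,10,11}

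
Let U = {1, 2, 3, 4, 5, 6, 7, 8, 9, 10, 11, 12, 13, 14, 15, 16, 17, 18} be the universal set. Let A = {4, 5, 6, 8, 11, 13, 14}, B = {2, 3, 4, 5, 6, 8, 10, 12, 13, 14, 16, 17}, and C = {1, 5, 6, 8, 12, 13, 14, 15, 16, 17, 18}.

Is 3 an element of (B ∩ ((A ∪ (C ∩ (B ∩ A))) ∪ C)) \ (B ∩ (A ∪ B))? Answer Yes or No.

No

3 ∈ B and 3 ∉ A, so 3 ∉ B ∩ A
3 ∉ C and 3 ∉ (B ∩ A), so 3 ∉ C ∩ (B ∩ A)
3 ∉ A and 3 ∉ (C ∩ (B ∩ A)), so 3 ∉ A ∪ (C ∩ (B ∩ A))
3 ∉ (A ∪ (C ∩ (B ∩ A))) and 3 ∉ C, so 3 ∉ (A ∪ (C ∩ (B ∩ A))) ∪ C
3 ∈ B and 3 ∉ ((A ∪ (C ∩ (B ∩ A))) ∪ C), so 3 ∉ B ∩ ((A ∪ (C ∩ (B ∩ A))) ∪ C)
3 ∉ A and 3 ∈ B, so 3 ∈ A ∪ B
3 ∈ B and 3 ∈ (A ∪ B), so 3 ∈ B ∩ (A ∪ B)
3 ∉ (B ∩ ((A ∪ (C ∩ (B ∩ A))) ∪ C)) and 3 ∈ (B ∩ (A ∪ B)), so 3 ∉ (B ∩ ((A ∪ (C ∩ (B ∩ A))) ∪ C)) \ (B ∩ (A ∪ B))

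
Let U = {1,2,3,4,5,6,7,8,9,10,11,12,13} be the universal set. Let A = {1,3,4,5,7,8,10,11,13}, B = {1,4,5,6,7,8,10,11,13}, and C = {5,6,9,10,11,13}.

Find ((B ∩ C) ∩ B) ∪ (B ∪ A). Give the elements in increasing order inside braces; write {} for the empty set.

{1,3,4,5,6,7,8,10,11,13}

B ∩ C = {5,6,10,11,13}
(B ∩ C) ∩ B = {5,6,10,11,13}
B ∪ A = {1,3,4,5,6,7,8,10,11,13}
((B ∩ C) ∩ B) ∪ (B ∪ A) = {1,3,4,5,6,7,8,10,11,13}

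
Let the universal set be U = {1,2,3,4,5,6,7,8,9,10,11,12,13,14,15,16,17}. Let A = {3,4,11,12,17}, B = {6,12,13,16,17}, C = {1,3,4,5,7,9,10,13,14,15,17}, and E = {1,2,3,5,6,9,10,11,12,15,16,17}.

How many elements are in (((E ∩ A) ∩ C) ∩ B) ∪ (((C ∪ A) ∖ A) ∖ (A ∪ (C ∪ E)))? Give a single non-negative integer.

1

E ∩ A = {3,11,12,17}
(E ∩ A) ∩ C = {3,17}
((E ∩ A) ∩ C) ∩ B = {17}
C ∪ A = {1,3,4,5,7,9,10,11,12,13,14,15,17}
(C ∪ A) ∖ A = {1,5,7,9,10,13,14,15}
C ∪ E = {1,2,3,4,5,6,7,9,10,11,12,13,14,15,16,17}
A ∪ (C ∪ E) = {1,2,3,4,5,6,7,9,10,11,12,13,14,15,16,17}
((C ∪ A) ∖ A) ∖ (A ∪ (C ∪ E)) = {}
(((E ∩ A) ∩ C) ∩ B) ∪ (((C ∪ A) ∖ A) ∖ (A ∪ (C ∪ E))) = {17}
|(((E ∩ A) ∩ C) ∩ B) ∪ (((C ∪ A) ∖ A) ∖ (A ∪ (C ∪ E)))| = 1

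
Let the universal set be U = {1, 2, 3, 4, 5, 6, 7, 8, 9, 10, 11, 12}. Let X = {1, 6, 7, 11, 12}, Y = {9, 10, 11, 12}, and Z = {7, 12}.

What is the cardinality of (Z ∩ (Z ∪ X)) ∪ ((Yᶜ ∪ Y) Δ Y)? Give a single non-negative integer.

9

Z ∪ X = {1, 6, 7, 11, 12}
Z ∩ (Z ∪ X) = {7, 12}
Yᶜ = {1, 2, 3, 4, 5, 6, 7, 8}
Yᶜ ∪ Y = {1, 2, 3, 4, 5, 6, 7, 8, 9, 10, 11, 12}
(Yᶜ ∪ Y) Δ Y = {1, 2, 3, 4, 5, 6, 7, 8}
(Z ∩ (Z ∪ X)) ∪ ((Yᶜ ∪ Y) Δ Y) = {1, 2, 3, 4, 5, 6, 7, 8, 12}
|(Z ∩ (Z ∪ X)) ∪ ((Yᶜ ∪ Y) Δ Y)| = 9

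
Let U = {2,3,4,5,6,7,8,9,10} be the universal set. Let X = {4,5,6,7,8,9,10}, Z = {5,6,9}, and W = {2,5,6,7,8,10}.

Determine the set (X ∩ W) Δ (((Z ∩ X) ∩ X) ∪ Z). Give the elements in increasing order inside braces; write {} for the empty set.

{7,8,9,10}

X ∩ W = {5,6,7,8,10}
Z ∩ X = {5,6,9}
(Z ∩ X) ∩ X = {5,6,9}
((Z ∩ X) ∩ X) ∪ Z = {5,6,9}
(X ∩ W) Δ (((Z ∩ X) ∩ X) ∪ Z) = {7,8,9,10}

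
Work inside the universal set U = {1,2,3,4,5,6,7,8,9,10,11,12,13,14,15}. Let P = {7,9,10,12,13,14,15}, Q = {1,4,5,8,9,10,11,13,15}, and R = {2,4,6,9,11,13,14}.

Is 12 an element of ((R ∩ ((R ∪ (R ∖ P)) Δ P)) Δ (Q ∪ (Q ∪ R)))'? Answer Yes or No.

12 ∉ R and 12 ∈ P, so 12 ∉ R ∖ P
12 ∉ R and 12 ∉ (R ∖ P), so 12 ∉ R ∪ (R ∖ P)
12 ∉ (R ∪ (R ∖ P)) and 12 ∈ P, so 12 ∈ (R ∪ (R ∖ P)) Δ P
12 ∉ R and 12 ∈ ((R ∪ (R ∖ P)) Δ P), so 12 ∉ R ∩ ((R ∪ (R ∖ P)) Δ P)
12 ∉ Q and 12 ∉ R, so 12 ∉ Q ∪ R
12 ∉ Q and 12 ∉ (Q ∪ R), so 12 ∉ Q ∪ (Q ∪ R)
12 ∉ (R ∩ ((R ∪ (R ∖ P)) Δ P)) and 12 ∉ (Q ∪ (Q ∪ R)), so 12 ∉ (R ∩ ((R ∪ (R ∖ P)) Δ P)) Δ (Q ∪ (Q ∪ R))
12 ∈ ((R ∩ ((R ∪ (R ∖ P)) Δ P)) Δ (Q ∪ (Q ∪ R)))' since 12 ∉ ((R ∩ ((R ∪ (R ∖ P)) Δ P)) Δ (Q ∪ (Q ∪ R)))

Yes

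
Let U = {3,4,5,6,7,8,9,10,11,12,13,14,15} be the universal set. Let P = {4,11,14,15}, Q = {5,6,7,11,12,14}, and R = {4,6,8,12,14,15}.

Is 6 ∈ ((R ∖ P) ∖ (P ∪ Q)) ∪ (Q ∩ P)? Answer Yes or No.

No

6 ∈ R and 6 ∉ P, so 6 ∈ R ∖ P
6 ∉ P and 6 ∈ Q, so 6 ∈ P ∪ Q
6 ∈ (R ∖ P) and 6 ∈ (P ∪ Q), so 6 ∉ (R ∖ P) ∖ (P ∪ Q)
6 ∈ Q and 6 ∉ P, so 6 ∉ Q ∩ P
6 ∉ ((R ∖ P) ∖ (P ∪ Q)) and 6 ∉ (Q ∩ P), so 6 ∉ ((R ∖ P) ∖ (P ∪ Q)) ∪ (Q ∩ P)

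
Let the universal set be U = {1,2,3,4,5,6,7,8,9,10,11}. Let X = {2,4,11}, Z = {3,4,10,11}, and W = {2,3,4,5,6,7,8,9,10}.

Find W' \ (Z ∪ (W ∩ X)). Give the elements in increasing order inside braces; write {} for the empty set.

W' = {1,11}
W ∩ X = {2,4}
Z ∪ (W ∩ X) = {2,3,4,10,11}
W' \ (Z ∪ (W ∩ X)) = {1}

{1}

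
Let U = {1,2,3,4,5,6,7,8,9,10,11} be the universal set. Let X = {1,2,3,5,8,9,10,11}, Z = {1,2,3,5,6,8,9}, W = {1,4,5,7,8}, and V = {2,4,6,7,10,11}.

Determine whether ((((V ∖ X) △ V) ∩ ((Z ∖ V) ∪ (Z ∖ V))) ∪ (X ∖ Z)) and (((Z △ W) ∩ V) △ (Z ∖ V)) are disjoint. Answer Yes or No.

Yes

V ∖ X = {4,6,7}
(V ∖ X) △ V = {2,10,11}
Z ∖ V = {1,3,5,8,9}
(Z ∖ V) ∪ (Z ∖ V) = {1,3,5,8,9}
((V ∖ X) △ V) ∩ ((Z ∖ V) ∪ (Z ∖ V)) = {}
X ∖ Z = {10,11}
(((V ∖ X) △ V) ∩ ((Z ∖ V) ∪ (Z ∖ V))) ∪ (X ∖ Z) = {10,11}
Z △ W = {2,3,4,6,7,9}
(Z △ W) ∩ V = {2,4,6,7}
((Z △ W) ∩ V) △ (Z ∖ V) = {1,2,3,4,5,6,7,8,9}
{10,11} and {1,2,3,4,5,6,7,8,9} share no elements.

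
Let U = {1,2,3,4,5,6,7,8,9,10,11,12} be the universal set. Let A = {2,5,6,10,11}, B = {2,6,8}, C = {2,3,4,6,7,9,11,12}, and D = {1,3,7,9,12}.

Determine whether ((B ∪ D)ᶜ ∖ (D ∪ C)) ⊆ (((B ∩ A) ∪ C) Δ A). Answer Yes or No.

Yes

B ∪ D = {1,2,3,6,7,8,9,12}
(B ∪ D)ᶜ = {4,5,10,11}
D ∪ C = {1,2,3,4,6,7,9,11,12}
(B ∪ D)ᶜ ∖ (D ∪ C) = {5,10}
B ∩ A = {2,6}
(B ∩ A) ∪ C = {2,3,4,6,7,9,11,12}
((B ∩ A) ∪ C) Δ A = {3,4,5,7,9,10,12}
Every element of {5,10} is in {3,4,5,7,9,10,12}, so (B ∪ D)ᶜ ∖ (D ∪ C) ⊆ ((B ∩ A) ∪ C) Δ A.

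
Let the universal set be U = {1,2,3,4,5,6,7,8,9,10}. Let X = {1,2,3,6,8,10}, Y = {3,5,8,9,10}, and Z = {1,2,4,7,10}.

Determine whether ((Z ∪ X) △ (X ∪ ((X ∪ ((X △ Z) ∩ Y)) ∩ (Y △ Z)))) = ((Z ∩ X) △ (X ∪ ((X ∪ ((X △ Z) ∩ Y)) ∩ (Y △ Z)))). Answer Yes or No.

Z ∪ X = {1,2,3,4,6,7,8,10}
X △ Z = {3,4,6,7,8}
(X △ Z) ∩ Y = {3,8}
X ∪ ((X △ Z) ∩ Y) = {1,2,3,6,8,10}
Y △ Z = {1,2,3,4,5,7,8,9}
(X ∪ ((X △ Z) ∩ Y)) ∩ (Y △ Z) = {1,2,3,8}
X ∪ ((X ∪ ((X △ Z) ∩ Y)) ∩ (Y △ Z)) = {1,2,3,6,8,10}
(Z ∪ X) △ (X ∪ ((X ∪ ((X △ Z) ∩ Y)) ∩ (Y △ Z))) = {4,7}
Z ∩ X = {1,2,10}
(Z ∩ X) △ (X ∪ ((X ∪ ((X △ Z) ∩ Y)) ∩ (Y △ Z))) = {3,6,8}
3 ∈ (Z ∩ X) △ (X ∪ ((X ∪ ((X △ Z) ∩ Y)) ∩ (Y △ Z))) but 3 ∉ (Z ∪ X) △ (X ∪ ((X ∪ ((X △ Z) ∩ Y)) ∩ (Y △ Z))), so they differ.

No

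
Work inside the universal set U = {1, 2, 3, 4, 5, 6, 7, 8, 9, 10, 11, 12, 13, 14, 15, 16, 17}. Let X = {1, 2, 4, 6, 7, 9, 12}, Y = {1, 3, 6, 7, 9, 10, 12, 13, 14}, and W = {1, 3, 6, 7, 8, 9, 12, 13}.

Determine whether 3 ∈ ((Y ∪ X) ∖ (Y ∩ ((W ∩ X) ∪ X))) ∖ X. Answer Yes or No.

3 ∈ Y and 3 ∉ X, so 3 ∈ Y ∪ X
3 ∈ W and 3 ∉ X, so 3 ∉ W ∩ X
3 ∉ (W ∩ X) and 3 ∉ X, so 3 ∉ (W ∩ X) ∪ X
3 ∈ Y and 3 ∉ ((W ∩ X) ∪ X), so 3 ∉ Y ∩ ((W ∩ X) ∪ X)
3 ∈ (Y ∪ X) and 3 ∉ (Y ∩ ((W ∩ X) ∪ X)), so 3 ∈ (Y ∪ X) ∖ (Y ∩ ((W ∩ X) ∪ X))
3 ∈ ((Y ∪ X) ∖ (Y ∩ ((W ∩ X) ∪ X))) and 3 ∉ X, so 3 ∈ ((Y ∪ X) ∖ (Y ∩ ((W ∩ X) ∪ X))) ∖ X

Yes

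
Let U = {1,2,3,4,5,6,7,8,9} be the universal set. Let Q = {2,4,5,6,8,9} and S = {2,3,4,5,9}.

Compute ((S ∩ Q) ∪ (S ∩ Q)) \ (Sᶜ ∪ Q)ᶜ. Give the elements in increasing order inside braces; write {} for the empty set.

S ∩ Q = {2,4,5,9}
(S ∩ Q) ∪ (S ∩ Q) = {2,4,5,9}
Sᶜ = {1,6,7,8}
Sᶜ ∪ Q = {1,2,4,5,6,7,8,9}
(Sᶜ ∪ Q)ᶜ = {3}
((S ∩ Q) ∪ (S ∩ Q)) \ (Sᶜ ∪ Q)ᶜ = {2,4,5,9}

{2,4,5,9}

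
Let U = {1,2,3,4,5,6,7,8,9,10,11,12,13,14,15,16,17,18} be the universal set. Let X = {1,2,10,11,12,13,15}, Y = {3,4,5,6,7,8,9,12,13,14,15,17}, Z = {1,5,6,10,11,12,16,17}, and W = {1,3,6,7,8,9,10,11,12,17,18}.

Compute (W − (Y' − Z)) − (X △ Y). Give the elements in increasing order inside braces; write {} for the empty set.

Y' = {1,2,10,11,16,18}
Y' − Z = {2,18}
W − (Y' − Z) = {1,3,6,7,8,9,10,11,12,17}
X △ Y = {1,2,3,4,5,6,7,8,9,10,11,14,17}
(W − (Y' − Z)) − (X △ Y) = {12}

{12}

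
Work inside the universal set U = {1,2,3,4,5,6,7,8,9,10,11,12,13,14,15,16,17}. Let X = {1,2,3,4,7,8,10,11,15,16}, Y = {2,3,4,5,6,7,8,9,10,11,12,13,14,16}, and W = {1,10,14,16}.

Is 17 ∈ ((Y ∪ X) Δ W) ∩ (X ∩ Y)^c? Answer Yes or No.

No

17 ∉ Y and 17 ∉ X, so 17 ∉ Y ∪ X
17 ∉ (Y ∪ X) and 17 ∉ W, so 17 ∉ (Y ∪ X) Δ W
17 ∉ X and 17 ∉ Y, so 17 ∉ X ∩ Y
17 ∈ (X ∩ Y)^c since 17 ∉ (X ∩ Y)
17 ∉ ((Y ∪ X) Δ W) and 17 ∈ (X ∩ Y)^c, so 17 ∉ ((Y ∪ X) Δ W) ∩ (X ∩ Y)^c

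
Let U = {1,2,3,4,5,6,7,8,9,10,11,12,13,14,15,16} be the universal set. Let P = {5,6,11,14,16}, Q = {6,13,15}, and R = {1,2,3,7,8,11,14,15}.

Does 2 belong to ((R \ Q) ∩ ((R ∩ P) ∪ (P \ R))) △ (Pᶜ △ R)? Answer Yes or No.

No

2 ∈ R and 2 ∉ Q, so 2 ∈ R \ Q
2 ∈ R and 2 ∉ P, so 2 ∉ R ∩ P
2 ∉ P and 2 ∈ R, so 2 ∉ P \ R
2 ∉ (R ∩ P) and 2 ∉ (P \ R), so 2 ∉ (R ∩ P) ∪ (P \ R)
2 ∈ (R \ Q) and 2 ∉ ((R ∩ P) ∪ (P \ R)), so 2 ∉ (R \ Q) ∩ ((R ∩ P) ∪ (P \ R))
2 ∉ P, so 2 ∈ Pᶜ
2 ∈ Pᶜ and 2 ∈ R, so 2 ∉ Pᶜ △ R
2 ∉ ((R \ Q) ∩ ((R ∩ P) ∪ (P \ R))) and 2 ∉ (Pᶜ △ R), so 2 ∉ ((R \ Q) ∩ ((R ∩ P) ∪ (P \ R))) △ (Pᶜ △ R)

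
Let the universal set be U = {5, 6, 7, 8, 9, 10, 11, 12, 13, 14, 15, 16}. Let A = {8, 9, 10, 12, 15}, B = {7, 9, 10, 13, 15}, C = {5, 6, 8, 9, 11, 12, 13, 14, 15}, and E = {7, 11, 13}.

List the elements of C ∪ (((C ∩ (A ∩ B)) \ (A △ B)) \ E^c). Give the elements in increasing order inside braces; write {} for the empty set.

{5, 6, 8, 9, 11, 12, 13, 14, 15}

A ∩ B = {9, 10, 15}
C ∩ (A ∩ B) = {9, 15}
A △ B = {7, 8, 12, 13}
(C ∩ (A ∩ B)) \ (A △ B) = {9, 15}
E^c = {5, 6, 8, 9, 10, 12, 14, 15, 16}
((C ∩ (A ∩ B)) \ (A △ B)) \ E^c = {}
C ∪ (((C ∩ (A ∩ B)) \ (A △ B)) \ E^c) = {5, 6, 8, 9, 11, 12, 13, 14, 15}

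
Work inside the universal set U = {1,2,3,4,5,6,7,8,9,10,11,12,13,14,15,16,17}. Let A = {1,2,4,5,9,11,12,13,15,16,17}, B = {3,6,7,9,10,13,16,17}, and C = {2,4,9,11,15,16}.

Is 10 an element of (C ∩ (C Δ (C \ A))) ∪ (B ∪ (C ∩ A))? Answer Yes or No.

10 ∉ C and 10 ∉ A, so 10 ∉ C \ A
10 ∉ C and 10 ∉ (C \ A), so 10 ∉ C Δ (C \ A)
10 ∉ C and 10 ∉ (C Δ (C \ A)), so 10 ∉ C ∩ (C Δ (C \ A))
10 ∉ C and 10 ∉ A, so 10 ∉ C ∩ A
10 ∈ B and 10 ∉ (C ∩ A), so 10 ∈ B ∪ (C ∩ A)
10 ∉ (C ∩ (C Δ (C \ A))) and 10 ∈ (B ∪ (C ∩ A)), so 10 ∈ (C ∩ (C Δ (C \ A))) ∪ (B ∪ (C ∩ A))

Yes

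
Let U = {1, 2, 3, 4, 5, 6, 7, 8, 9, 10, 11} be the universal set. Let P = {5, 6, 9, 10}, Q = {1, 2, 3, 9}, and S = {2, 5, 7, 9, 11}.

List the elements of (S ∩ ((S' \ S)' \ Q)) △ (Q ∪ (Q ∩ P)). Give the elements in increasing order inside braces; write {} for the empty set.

{1, 2, 3, 5, 7, 9, 11}

S' = {1, 3, 4, 6, 8, 10}
S' \ S = {1, 3, 4, 6, 8, 10}
(S' \ S)' = {2, 5, 7, 9, 11}
(S' \ S)' \ Q = {5, 7, 11}
S ∩ ((S' \ S)' \ Q) = {5, 7, 11}
Q ∩ P = {9}
Q ∪ (Q ∩ P) = {1, 2, 3, 9}
(S ∩ ((S' \ S)' \ Q)) △ (Q ∪ (Q ∩ P)) = {1, 2, 3, 5, 7, 9, 11}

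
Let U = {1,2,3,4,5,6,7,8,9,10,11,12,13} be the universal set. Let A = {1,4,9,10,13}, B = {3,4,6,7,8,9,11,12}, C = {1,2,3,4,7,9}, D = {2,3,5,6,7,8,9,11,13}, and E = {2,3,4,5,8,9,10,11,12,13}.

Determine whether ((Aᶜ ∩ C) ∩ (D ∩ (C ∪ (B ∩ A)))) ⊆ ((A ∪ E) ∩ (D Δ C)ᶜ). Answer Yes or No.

No

Aᶜ = {2,3,5,6,7,8,11,12}
Aᶜ ∩ C = {2,3,7}
B ∩ A = {4,9}
C ∪ (B ∩ A) = {1,2,3,4,7,9}
D ∩ (C ∪ (B ∩ A)) = {2,3,7,9}
(Aᶜ ∩ C) ∩ (D ∩ (C ∪ (B ∩ A))) = {2,3,7}
A ∪ E = {1,2,3,4,5,8,9,10,11,12,13}
D Δ C = {1,4,5,6,8,11,13}
(D Δ C)ᶜ = {2,3,7,9,10,12}
(A ∪ E) ∩ (D Δ C)ᶜ = {2,3,9,10,12}
7 ∈ (Aᶜ ∩ C) ∩ (D ∩ (C ∪ (B ∩ A))) but 7 ∉ (A ∪ E) ∩ (D Δ C)ᶜ, so the inclusion fails.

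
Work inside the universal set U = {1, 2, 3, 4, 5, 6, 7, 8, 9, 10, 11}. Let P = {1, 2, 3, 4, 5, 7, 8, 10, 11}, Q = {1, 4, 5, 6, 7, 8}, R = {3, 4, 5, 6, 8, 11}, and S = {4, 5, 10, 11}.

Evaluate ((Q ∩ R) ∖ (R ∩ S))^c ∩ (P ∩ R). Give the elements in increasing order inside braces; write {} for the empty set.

Q ∩ R = {4, 5, 6, 8}
R ∩ S = {4, 5, 11}
(Q ∩ R) ∖ (R ∩ S) = {6, 8}
((Q ∩ R) ∖ (R ∩ S))^c = {1, 2, 3, 4, 5, 7, 9, 10, 11}
P ∩ R = {3, 4, 5, 8, 11}
((Q ∩ R) ∖ (R ∩ S))^c ∩ (P ∩ R) = {3, 4, 5, 11}

{3, 4, 5, 11}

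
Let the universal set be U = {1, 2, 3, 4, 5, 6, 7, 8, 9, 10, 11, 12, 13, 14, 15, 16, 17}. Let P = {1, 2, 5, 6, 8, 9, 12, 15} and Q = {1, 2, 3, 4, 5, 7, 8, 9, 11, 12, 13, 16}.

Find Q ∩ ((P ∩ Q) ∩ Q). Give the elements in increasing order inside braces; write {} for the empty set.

{1, 2, 5, 8, 9, 12}

P ∩ Q = {1, 2, 5, 8, 9, 12}
(P ∩ Q) ∩ Q = {1, 2, 5, 8, 9, 12}
Q ∩ ((P ∩ Q) ∩ Q) = {1, 2, 5, 8, 9, 12}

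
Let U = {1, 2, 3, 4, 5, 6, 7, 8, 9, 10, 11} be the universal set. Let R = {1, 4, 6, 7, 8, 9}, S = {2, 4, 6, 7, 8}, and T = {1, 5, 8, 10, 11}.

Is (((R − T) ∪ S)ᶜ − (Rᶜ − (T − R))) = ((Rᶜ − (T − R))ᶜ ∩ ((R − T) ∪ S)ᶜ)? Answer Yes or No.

R − T = {4, 6, 7, 9}
(R − T) ∪ S = {2, 4, 6, 7, 8, 9}
((R − T) ∪ S)ᶜ = {1, 3, 5, 10, 11}
Rᶜ = {2, 3, 5, 10, 11}
T − R = {5, 10, 11}
Rᶜ − (T − R) = {2, 3}
((R − T) ∪ S)ᶜ − (Rᶜ − (T − R)) = {1, 5, 10, 11}
(Rᶜ − (T − R))ᶜ = {1, 4, 5, 6, 7, 8, 9, 10, 11}
(Rᶜ − (T − R))ᶜ ∩ ((R − T) ∪ S)ᶜ = {1, 5, 10, 11}
Both equal {1, 5, 10, 11}, so ((R − T) ∪ S)ᶜ − (Rᶜ − (T − R)) = (Rᶜ − (T − R))ᶜ ∩ ((R − T) ∪ S)ᶜ.

Yes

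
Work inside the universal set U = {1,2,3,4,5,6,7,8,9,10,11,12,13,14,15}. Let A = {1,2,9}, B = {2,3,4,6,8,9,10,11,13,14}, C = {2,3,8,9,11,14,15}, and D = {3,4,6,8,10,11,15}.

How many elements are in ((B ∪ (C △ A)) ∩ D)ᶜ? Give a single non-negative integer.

C △ A = {1,3,8,11,14,15}
B ∪ (C △ A) = {1,2,3,4,6,8,9,10,11,13,14,15}
(B ∪ (C △ A)) ∩ D = {3,4,6,8,10,11,15}
((B ∪ (C △ A)) ∩ D)ᶜ = {1,2,5,7,9,12,13,14}
|((B ∪ (C △ A)) ∩ D)ᶜ| = 8

8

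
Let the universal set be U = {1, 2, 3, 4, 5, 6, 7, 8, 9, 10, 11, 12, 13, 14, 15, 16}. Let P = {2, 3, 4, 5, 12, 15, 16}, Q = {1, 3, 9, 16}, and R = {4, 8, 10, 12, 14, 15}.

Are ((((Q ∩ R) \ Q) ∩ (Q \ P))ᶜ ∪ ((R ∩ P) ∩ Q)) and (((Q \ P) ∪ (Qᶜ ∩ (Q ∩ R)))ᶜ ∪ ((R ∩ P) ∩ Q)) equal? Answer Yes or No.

Q ∩ R = {}
(Q ∩ R) \ Q = {}
Q \ P = {1, 9}
((Q ∩ R) \ Q) ∩ (Q \ P) = {}
(((Q ∩ R) \ Q) ∩ (Q \ P))ᶜ = {1, 2, 3, 4, 5, 6, 7, 8, 9, 10, 11, 12, 13, 14, 15, 16}
R ∩ P = {4, 12, 15}
(R ∩ P) ∩ Q = {}
(((Q ∩ R) \ Q) ∩ (Q \ P))ᶜ ∪ ((R ∩ P) ∩ Q) = {1, 2, 3, 4, 5, 6, 7, 8, 9, 10, 11, 12, 13, 14, 15, 16}
Qᶜ = {2, 4, 5, 6, 7, 8, 10, 11, 12, 13, 14, 15}
Qᶜ ∩ (Q ∩ R) = {}
(Q \ P) ∪ (Qᶜ ∩ (Q ∩ R)) = {1, 9}
((Q \ P) ∪ (Qᶜ ∩ (Q ∩ R)))ᶜ = {2, 3, 4, 5, 6, 7, 8, 10, 11, 12, 13, 14, 15, 16}
((Q \ P) ∪ (Qᶜ ∩ (Q ∩ R)))ᶜ ∪ ((R ∩ P) ∩ Q) = {2, 3, 4, 5, 6, 7, 8, 10, 11, 12, 13, 14, 15, 16}
1 ∈ (((Q ∩ R) \ Q) ∩ (Q \ P))ᶜ ∪ ((R ∩ P) ∩ Q) but 1 ∉ ((Q \ P) ∪ (Qᶜ ∩ (Q ∩ R)))ᶜ ∪ ((R ∩ P) ∩ Q), so they differ.

No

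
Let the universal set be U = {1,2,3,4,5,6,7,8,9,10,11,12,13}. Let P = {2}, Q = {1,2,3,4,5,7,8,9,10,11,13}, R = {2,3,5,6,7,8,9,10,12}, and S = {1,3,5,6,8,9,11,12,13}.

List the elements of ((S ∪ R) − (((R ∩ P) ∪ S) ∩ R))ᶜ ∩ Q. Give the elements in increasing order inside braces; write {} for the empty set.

{2,3,4,5,8,9}

S ∪ R = {1,2,3,5,6,7,8,9,10,11,12,13}
R ∩ P = {2}
(R ∩ P) ∪ S = {1,2,3,5,6,8,9,11,12,13}
((R ∩ P) ∪ S) ∩ R = {2,3,5,6,8,9,12}
(S ∪ R) − (((R ∩ P) ∪ S) ∩ R) = {1,7,10,11,13}
((S ∪ R) − (((R ∩ P) ∪ S) ∩ R))ᶜ = {2,3,4,5,6,8,9,12}
((S ∪ R) − (((R ∩ P) ∪ S) ∩ R))ᶜ ∩ Q = {2,3,4,5,8,9}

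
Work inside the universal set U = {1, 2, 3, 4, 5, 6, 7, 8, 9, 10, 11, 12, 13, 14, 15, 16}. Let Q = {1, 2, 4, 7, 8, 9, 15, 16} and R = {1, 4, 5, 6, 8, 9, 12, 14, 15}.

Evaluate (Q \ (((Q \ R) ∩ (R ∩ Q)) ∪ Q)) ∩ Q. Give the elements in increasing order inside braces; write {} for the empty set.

{}

Q \ R = {2, 7, 16}
R ∩ Q = {1, 4, 8, 9, 15}
(Q \ R) ∩ (R ∩ Q) = {}
((Q \ R) ∩ (R ∩ Q)) ∪ Q = {1, 2, 4, 7, 8, 9, 15, 16}
Q \ (((Q \ R) ∩ (R ∩ Q)) ∪ Q) = {}
(Q \ (((Q \ R) ∩ (R ∩ Q)) ∪ Q)) ∩ Q = {}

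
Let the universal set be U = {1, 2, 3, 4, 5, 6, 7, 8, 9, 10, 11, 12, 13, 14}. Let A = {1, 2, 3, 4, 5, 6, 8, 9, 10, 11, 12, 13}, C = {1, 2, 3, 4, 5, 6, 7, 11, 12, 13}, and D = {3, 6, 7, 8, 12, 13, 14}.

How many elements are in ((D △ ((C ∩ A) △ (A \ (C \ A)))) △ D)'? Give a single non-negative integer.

C ∩ A = {1, 2, 3, 4, 5, 6, 11, 12, 13}
C \ A = {7}
A \ (C \ A) = {1, 2, 3, 4, 5, 6, 8, 9, 10, 11, 12, 13}
(C ∩ A) △ (A \ (C \ A)) = {8, 9, 10}
D △ ((C ∩ A) △ (A \ (C \ A))) = {3, 6, 7, 9, 10, 12, 13, 14}
(D △ ((C ∩ A) △ (A \ (C \ A)))) △ D = {8, 9, 10}
((D △ ((C ∩ A) △ (A \ (C \ A)))) △ D)' = {1, 2, 3, 4, 5, 6, 7, 11, 12, 13, 14}
|((D △ ((C ∩ A) △ (A \ (C \ A)))) △ D)'| = 11

11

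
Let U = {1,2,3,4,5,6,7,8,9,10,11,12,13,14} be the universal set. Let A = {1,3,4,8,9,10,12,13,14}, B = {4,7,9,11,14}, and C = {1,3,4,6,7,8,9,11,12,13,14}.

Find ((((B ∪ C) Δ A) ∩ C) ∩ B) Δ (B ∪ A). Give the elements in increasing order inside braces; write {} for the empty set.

B ∪ C = {1,3,4,6,7,8,9,11,12,13,14}
(B ∪ C) Δ A = {6,7,10,11}
((B ∪ C) Δ A) ∩ C = {6,7,11}
(((B ∪ C) Δ A) ∩ C) ∩ B = {7,11}
B ∪ A = {1,3,4,7,8,9,10,11,12,13,14}
((((B ∪ C) Δ A) ∩ C) ∩ B) Δ (B ∪ A) = {1,3,4,8,9,10,12,13,14}

{1,3,4,8,9,10,12,13,14}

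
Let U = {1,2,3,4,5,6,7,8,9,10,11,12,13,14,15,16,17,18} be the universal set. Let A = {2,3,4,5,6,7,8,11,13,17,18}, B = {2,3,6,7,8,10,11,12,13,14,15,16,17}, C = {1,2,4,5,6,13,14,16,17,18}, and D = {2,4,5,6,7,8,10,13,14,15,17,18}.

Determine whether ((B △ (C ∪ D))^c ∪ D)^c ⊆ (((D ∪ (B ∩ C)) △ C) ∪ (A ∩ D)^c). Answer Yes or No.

Yes

C ∪ D = {1,2,4,5,6,7,8,10,13,14,15,16,17,18}
B △ (C ∪ D) = {1,3,4,5,11,12,18}
(B △ (C ∪ D))^c = {2,6,7,8,9,10,13,14,15,16,17}
(B △ (C ∪ D))^c ∪ D = {2,4,5,6,7,8,9,10,13,14,15,16,17,18}
((B △ (C ∪ D))^c ∪ D)^c = {1,3,11,12}
B ∩ C = {2,6,13,14,16,17}
D ∪ (B ∩ C) = {2,4,5,6,7,8,10,13,14,15,16,17,18}
(D ∪ (B ∩ C)) △ C = {1,7,8,10,15}
A ∩ D = {2,4,5,6,7,8,13,17,18}
(A ∩ D)^c = {1,3,9,10,11,12,14,15,16}
((D ∪ (B ∩ C)) △ C) ∪ (A ∩ D)^c = {1,3,7,8,9,10,11,12,14,15,16}
Every element of {1,3,11,12} is in {1,3,7,8,9,10,11,12,14,15,16}, so ((B △ (C ∪ D))^c ∪ D)^c ⊆ ((D ∪ (B ∩ C)) △ C) ∪ (A ∩ D)^c.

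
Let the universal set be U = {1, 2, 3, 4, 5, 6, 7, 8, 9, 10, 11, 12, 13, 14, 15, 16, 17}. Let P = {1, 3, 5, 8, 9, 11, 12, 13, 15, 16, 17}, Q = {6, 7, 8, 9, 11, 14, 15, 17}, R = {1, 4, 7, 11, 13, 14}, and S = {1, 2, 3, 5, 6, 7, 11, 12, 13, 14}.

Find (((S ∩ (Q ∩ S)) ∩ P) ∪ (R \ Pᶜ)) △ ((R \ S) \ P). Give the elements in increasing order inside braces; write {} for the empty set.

Q ∩ S = {6, 7, 11, 14}
S ∩ (Q ∩ S) = {6, 7, 11, 14}
(S ∩ (Q ∩ S)) ∩ P = {11}
Pᶜ = {2, 4, 6, 7, 10, 14}
R \ Pᶜ = {1, 11, 13}
((S ∩ (Q ∩ S)) ∩ P) ∪ (R \ Pᶜ) = {1, 11, 13}
R \ S = {4}
(R \ S) \ P = {4}
(((S ∩ (Q ∩ S)) ∩ P) ∪ (R \ Pᶜ)) △ ((R \ S) \ P) = {1, 4, 11, 13}

{1, 4, 11, 13}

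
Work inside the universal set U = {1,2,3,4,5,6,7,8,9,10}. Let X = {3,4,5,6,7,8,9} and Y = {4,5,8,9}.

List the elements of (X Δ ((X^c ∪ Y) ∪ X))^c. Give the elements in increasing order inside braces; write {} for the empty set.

{3,4,5,6,7,8,9}

X^c = {1,2,10}
X^c ∪ Y = {1,2,4,5,8,9,10}
(X^c ∪ Y) ∪ X = {1,2,3,4,5,6,7,8,9,10}
X Δ ((X^c ∪ Y) ∪ X) = {1,2,10}
(X Δ ((X^c ∪ Y) ∪ X))^c = {3,4,5,6,7,8,9}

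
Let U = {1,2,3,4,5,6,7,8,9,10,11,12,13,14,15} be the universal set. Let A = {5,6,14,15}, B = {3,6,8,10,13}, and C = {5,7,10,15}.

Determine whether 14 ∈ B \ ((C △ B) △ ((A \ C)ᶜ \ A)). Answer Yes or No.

14 ∉ C and 14 ∉ B, so 14 ∉ C △ B
14 ∈ A and 14 ∉ C, so 14 ∈ A \ C
14 ∉ (A \ C)ᶜ since 14 ∈ (A \ C)
14 ∉ (A \ C)ᶜ and 14 ∈ A, so 14 ∉ (A \ C)ᶜ \ A
14 ∉ (C △ B) and 14 ∉ ((A \ C)ᶜ \ A), so 14 ∉ (C △ B) △ ((A \ C)ᶜ \ A)
14 ∉ B and 14 ∉ ((C △ B) △ ((A \ C)ᶜ \ A)), so 14 ∉ B \ ((C △ B) △ ((A \ C)ᶜ \ A))

No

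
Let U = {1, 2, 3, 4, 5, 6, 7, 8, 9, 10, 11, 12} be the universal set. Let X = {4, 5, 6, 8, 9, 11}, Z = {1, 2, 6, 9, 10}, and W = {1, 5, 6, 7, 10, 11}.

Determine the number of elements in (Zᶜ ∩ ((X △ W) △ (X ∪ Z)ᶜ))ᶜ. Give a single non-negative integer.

8

Zᶜ = {3, 4, 5, 7, 8, 11, 12}
X △ W = {1, 4, 7, 8, 9, 10}
X ∪ Z = {1, 2, 4, 5, 6, 8, 9, 10, 11}
(X ∪ Z)ᶜ = {3, 7, 12}
(X △ W) △ (X ∪ Z)ᶜ = {1, 3, 4, 8, 9, 10, 12}
Zᶜ ∩ ((X △ W) △ (X ∪ Z)ᶜ) = {3, 4, 8, 12}
(Zᶜ ∩ ((X △ W) △ (X ∪ Z)ᶜ))ᶜ = {1, 2, 5, 6, 7, 9, 10, 11}
|(Zᶜ ∩ ((X △ W) △ (X ∪ Z)ᶜ))ᶜ| = 8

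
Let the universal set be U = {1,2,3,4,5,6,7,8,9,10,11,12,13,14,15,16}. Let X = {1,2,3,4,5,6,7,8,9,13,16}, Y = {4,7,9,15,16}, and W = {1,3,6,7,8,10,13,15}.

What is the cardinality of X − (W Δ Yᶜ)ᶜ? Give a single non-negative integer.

3

Yᶜ = {1,2,3,5,6,8,10,11,12,13,14}
W Δ Yᶜ = {2,5,7,11,12,14,15}
(W Δ Yᶜ)ᶜ = {1,3,4,6,8,9,10,13,16}
X − (W Δ Yᶜ)ᶜ = {2,5,7}
|X − (W Δ Yᶜ)ᶜ| = 3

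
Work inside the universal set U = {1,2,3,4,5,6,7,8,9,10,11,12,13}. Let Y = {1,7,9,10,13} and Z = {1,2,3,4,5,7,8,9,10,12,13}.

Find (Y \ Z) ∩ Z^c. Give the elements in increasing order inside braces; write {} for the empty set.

{}

Y \ Z = {}
Z^c = {6,11}
(Y \ Z) ∩ Z^c = {}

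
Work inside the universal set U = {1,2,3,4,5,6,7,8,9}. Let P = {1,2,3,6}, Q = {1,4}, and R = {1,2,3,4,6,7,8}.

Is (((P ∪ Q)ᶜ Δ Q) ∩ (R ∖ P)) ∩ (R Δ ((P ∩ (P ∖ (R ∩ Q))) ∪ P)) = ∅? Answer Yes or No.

No

P ∪ Q = {1,2,3,4,6}
(P ∪ Q)ᶜ = {5,7,8,9}
(P ∪ Q)ᶜ Δ Q = {1,4,5,7,8,9}
R ∖ P = {4,7,8}
((P ∪ Q)ᶜ Δ Q) ∩ (R ∖ P) = {4,7,8}
R ∩ Q = {1,4}
P ∖ (R ∩ Q) = {2,3,6}
P ∩ (P ∖ (R ∩ Q)) = {2,3,6}
(P ∩ (P ∖ (R ∩ Q))) ∪ P = {1,2,3,6}
R Δ ((P ∩ (P ∖ (R ∩ Q))) ∪ P) = {4,7,8}
4 lies in both, so they are not disjoint.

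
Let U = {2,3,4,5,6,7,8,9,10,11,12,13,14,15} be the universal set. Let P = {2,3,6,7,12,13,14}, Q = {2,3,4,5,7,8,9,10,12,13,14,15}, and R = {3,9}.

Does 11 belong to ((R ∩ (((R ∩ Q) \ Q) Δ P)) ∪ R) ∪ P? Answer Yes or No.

11 ∉ R and 11 ∉ Q, so 11 ∉ R ∩ Q
11 ∉ (R ∩ Q) and 11 ∉ Q, so 11 ∉ (R ∩ Q) \ Q
11 ∉ ((R ∩ Q) \ Q) and 11 ∉ P, so 11 ∉ ((R ∩ Q) \ Q) Δ P
11 ∉ R and 11 ∉ (((R ∩ Q) \ Q) Δ P), so 11 ∉ R ∩ (((R ∩ Q) \ Q) Δ P)
11 ∉ (R ∩ (((R ∩ Q) \ Q) Δ P)) and 11 ∉ R, so 11 ∉ (R ∩ (((R ∩ Q) \ Q) Δ P)) ∪ R
11 ∉ ((R ∩ (((R ∩ Q) \ Q) Δ P)) ∪ R) and 11 ∉ P, so 11 ∉ ((R ∩ (((R ∩ Q) \ Q) Δ P)) ∪ R) ∪ P

No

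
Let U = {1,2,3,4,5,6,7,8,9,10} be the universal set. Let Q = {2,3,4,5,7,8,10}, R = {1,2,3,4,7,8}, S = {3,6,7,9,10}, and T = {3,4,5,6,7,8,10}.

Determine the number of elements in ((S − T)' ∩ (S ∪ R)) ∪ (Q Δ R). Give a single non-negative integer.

9

S − T = {9}
(S − T)' = {1,2,3,4,5,6,7,8,10}
S ∪ R = {1,2,3,4,6,7,8,9,10}
(S − T)' ∩ (S ∪ R) = {1,2,3,4,6,7,8,10}
Q Δ R = {1,5,10}
((S − T)' ∩ (S ∪ R)) ∪ (Q Δ R) = {1,2,3,4,5,6,7,8,10}
|((S − T)' ∩ (S ∪ R)) ∪ (Q Δ R)| = 9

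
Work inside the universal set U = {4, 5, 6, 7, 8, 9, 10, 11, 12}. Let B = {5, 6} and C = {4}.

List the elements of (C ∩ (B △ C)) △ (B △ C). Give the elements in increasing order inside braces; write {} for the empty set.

{5, 6}

B △ C = {4, 5, 6}
C ∩ (B △ C) = {4}
(C ∩ (B △ C)) △ (B △ C) = {5, 6}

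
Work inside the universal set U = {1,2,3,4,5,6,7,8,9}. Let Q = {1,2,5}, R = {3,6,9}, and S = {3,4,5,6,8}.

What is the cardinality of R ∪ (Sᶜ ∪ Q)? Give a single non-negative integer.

Sᶜ = {1,2,7,9}
Sᶜ ∪ Q = {1,2,5,7,9}
R ∪ (Sᶜ ∪ Q) = {1,2,3,5,6,7,9}
|R ∪ (Sᶜ ∪ Q)| = 7

7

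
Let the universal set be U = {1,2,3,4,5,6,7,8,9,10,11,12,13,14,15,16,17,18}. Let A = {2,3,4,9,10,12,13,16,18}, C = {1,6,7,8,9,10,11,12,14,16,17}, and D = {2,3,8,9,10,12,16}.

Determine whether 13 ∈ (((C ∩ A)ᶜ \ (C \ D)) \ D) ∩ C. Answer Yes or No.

No

13 ∉ C and 13 ∈ A, so 13 ∉ C ∩ A
13 ∈ (C ∩ A)ᶜ since 13 ∉ (C ∩ A)
13 ∉ C and 13 ∉ D, so 13 ∉ C \ D
13 ∈ (C ∩ A)ᶜ and 13 ∉ (C \ D), so 13 ∈ (C ∩ A)ᶜ \ (C \ D)
13 ∈ ((C ∩ A)ᶜ \ (C \ D)) and 13 ∉ D, so 13 ∈ ((C ∩ A)ᶜ \ (C \ D)) \ D
13 ∈ (((C ∩ A)ᶜ \ (C \ D)) \ D) and 13 ∉ C, so 13 ∉ (((C ∩ A)ᶜ \ (C \ D)) \ D) ∩ C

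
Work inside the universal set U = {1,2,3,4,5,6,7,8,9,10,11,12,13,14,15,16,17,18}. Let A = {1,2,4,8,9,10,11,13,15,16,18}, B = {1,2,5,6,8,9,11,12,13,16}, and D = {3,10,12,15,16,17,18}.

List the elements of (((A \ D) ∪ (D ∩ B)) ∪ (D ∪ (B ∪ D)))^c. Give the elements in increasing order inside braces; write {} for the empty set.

{7,14}

A \ D = {1,2,4,8,9,11,13}
D ∩ B = {12,16}
(A \ D) ∪ (D ∩ B) = {1,2,4,8,9,11,12,13,16}
B ∪ D = {1,2,3,5,6,8,9,10,11,12,13,15,16,17,18}
D ∪ (B ∪ D) = {1,2,3,5,6,8,9,10,11,12,13,15,16,17,18}
((A \ D) ∪ (D ∩ B)) ∪ (D ∪ (B ∪ D)) = {1,2,3,4,5,6,8,9,10,11,12,13,15,16,17,18}
(((A \ D) ∪ (D ∩ B)) ∪ (D ∪ (B ∪ D)))^c = {7,14}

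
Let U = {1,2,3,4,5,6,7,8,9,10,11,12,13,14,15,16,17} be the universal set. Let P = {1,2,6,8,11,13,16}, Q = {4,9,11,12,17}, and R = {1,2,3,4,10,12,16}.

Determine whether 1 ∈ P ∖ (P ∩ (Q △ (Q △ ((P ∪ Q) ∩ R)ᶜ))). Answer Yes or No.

Yes

1 ∈ P and 1 ∉ Q, so 1 ∈ P ∪ Q
1 ∈ (P ∪ Q) and 1 ∈ R, so 1 ∈ (P ∪ Q) ∩ R
1 ∉ ((P ∪ Q) ∩ R)ᶜ since 1 ∈ ((P ∪ Q) ∩ R)
1 ∉ Q and 1 ∉ ((P ∪ Q) ∩ R)ᶜ, so 1 ∉ Q △ ((P ∪ Q) ∩ R)ᶜ
1 ∉ Q and 1 ∉ (Q △ ((P ∪ Q) ∩ R)ᶜ), so 1 ∉ Q △ (Q △ ((P ∪ Q) ∩ R)ᶜ)
1 ∈ P and 1 ∉ (Q △ (Q △ ((P ∪ Q) ∩ R)ᶜ)), so 1 ∉ P ∩ (Q △ (Q △ ((P ∪ Q) ∩ R)ᶜ))
1 ∈ P and 1 ∉ (P ∩ (Q △ (Q △ ((P ∪ Q) ∩ R)ᶜ))), so 1 ∈ P ∖ (P ∩ (Q △ (Q △ ((P ∪ Q) ∩ R)ᶜ)))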